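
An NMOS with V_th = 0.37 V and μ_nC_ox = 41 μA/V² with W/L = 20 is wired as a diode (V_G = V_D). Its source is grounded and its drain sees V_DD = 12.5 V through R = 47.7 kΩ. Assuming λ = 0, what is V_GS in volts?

With gate tied to drain, V_GS = V_DS ≥ V_GS − V_th, so the device is in saturation.
k_n = μ_nC_ox · (W/L) = 0.82 mA/V².
KCL at the drain: ½ k_n (V_GS − V_th)² = (V_DD − V_GS)/R.
Let x = V_GS − 0.37. Then 19.6 x² + x − 12.13 = 0, giving x = 0.762 V (positive root), so V_GS = 1.13 V.
I_D = (V_DD − V_GS)/R = (12.5 − 1.13) / 47.7 = 0.238 mA.

V_GS = 1.13 V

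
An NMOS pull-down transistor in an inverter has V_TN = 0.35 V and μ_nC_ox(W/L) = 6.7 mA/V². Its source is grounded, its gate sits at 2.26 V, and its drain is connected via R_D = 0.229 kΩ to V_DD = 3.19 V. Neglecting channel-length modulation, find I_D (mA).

V_GS = V_G = 2.26 V, so V_ov = 2.26 − 0.35 = 1.91 V.
Assume saturation: I_D = ½ k_n V_ov² = 0.5 × 6.7 × 1.91² = 12.2 mA, giving V_DS = V_DD − I_D R_D = 3.19 − 12.2 × 0.229 = 0.391 V.
But 0.391 V < V_ov = 1.91 V, so the device is actually in triode.
In triode I_D = k_n[V_ov V_DS − ½ V_DS²] and I_D = (V_DD − V_DS)/R_D. Equating: 0.767 V_DS² − 3.931 V_DS + 3.19 = 0, giving V_DS = 1.01 V (the root below V_ov).
I_D = (3.19 − 1.01) / 0.229 = 9.51 mA.

I_D = 9.51 mA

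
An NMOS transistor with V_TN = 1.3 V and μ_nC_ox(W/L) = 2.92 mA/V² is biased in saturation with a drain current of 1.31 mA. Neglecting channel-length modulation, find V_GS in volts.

V_GS = 2.25 V

In saturation I_D = ½ k_n (V_GS − V_TN)², so V_GS − V_TN = √(2 I_D / k_n) = √(2 × 1.31 / 2.92) = 0.947 V.
V_GS = 1.3 + 0.947 = 2.25 V.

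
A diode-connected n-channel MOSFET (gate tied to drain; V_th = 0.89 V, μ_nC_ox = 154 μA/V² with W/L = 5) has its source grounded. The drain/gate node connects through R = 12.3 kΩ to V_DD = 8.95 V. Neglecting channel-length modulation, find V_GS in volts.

V_GS = 2.09 V

With gate tied to drain, V_GS = V_DS ≥ V_GS − V_th, so the device is in saturation.
k_n = μ_nC_ox · (W/L) = 0.77 mA/V².
KCL at the drain: ½ k_n (V_GS − V_th)² = (V_DD − V_GS)/R.
Let x = V_GS − 0.89. Then 4.74 x² + x − 8.06 = 0, giving x = 1.2 V (positive root), so V_GS = 2.09 V.
I_D = (V_DD − V_GS)/R = (8.95 − 2.09) / 12.3 = 0.557 mA.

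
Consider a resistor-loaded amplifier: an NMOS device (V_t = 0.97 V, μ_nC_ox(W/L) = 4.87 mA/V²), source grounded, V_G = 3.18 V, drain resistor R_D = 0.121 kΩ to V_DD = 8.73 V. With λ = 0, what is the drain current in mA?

I_D = 11.9 mA

V_GS = V_G = 3.18 V, so V_ov = 3.18 − 0.97 = 2.21 V.
Assume saturation: I_D = ½ k_n V_ov² = 0.5 × 4.87 × 2.21² = 11.9 mA, giving V_DS = V_DD − I_D R_D = 8.73 − 11.9 × 0.121 = 7.29 V.
V_DS = 7.29 V ≥ V_ov = 2.21 V, confirming saturation.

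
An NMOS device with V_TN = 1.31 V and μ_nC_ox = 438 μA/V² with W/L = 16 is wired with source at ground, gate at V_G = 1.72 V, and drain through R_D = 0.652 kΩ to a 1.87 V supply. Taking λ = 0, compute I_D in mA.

I_D = 0.589 mA

V_GS = V_G = 1.72 V, so V_ov = 1.72 − 1.31 = 0.41 V.
k_n = μ_nC_ox · (W/L) = 7.008 mA/V².
Assume saturation: I_D = ½ k_n V_ov² = 0.5 × 7.008 × 0.41² = 0.589 mA, giving V_DS = V_DD − I_D R_D = 1.87 − 0.589 × 0.652 = 1.49 V.
V_DS = 1.49 V ≥ V_ov = 0.41 V, confirming saturation.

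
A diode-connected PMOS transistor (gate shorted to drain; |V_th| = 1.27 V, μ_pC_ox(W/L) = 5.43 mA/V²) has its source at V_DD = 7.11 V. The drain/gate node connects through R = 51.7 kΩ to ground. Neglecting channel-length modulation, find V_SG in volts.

V_SG = 1.47 V

With gate tied to drain, V_SG = V_SD ≥ V_SG − |V_th|, so the device is in saturation.
KCL at the drain: ½ k_p (V_SG − |V_th|)² = (V_DD − V_SG)/R.
Let x = V_SG − 1.27. Then 140 x² + x − 5.84 = 0, giving x = 0.2 V (positive root), so V_SG = 1.47 V.
I_D = (V_DD − V_SG)/R = (7.11 − 1.47) / 51.7 = 0.109 mA.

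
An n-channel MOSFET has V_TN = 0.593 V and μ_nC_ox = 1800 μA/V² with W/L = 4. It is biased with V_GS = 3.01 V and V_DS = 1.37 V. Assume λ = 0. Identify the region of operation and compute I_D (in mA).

k_n = μ_nC_ox · (W/L) = 7.2 mA/V².
V_ov = V_GS − V_TN = 3.01 − 0.593 = 2.42 V.
Since V_DS = 1.37 V < V_ov = 2.42 V, the device is in the triode region.
I_D = k_n [V_ov · V_DS − ½ V_DS²] = 7.2 × [2.42 × 1.37 − 0.5 × 1.37²] = 17.1 mA.

Triode; I_D = 17.1 mA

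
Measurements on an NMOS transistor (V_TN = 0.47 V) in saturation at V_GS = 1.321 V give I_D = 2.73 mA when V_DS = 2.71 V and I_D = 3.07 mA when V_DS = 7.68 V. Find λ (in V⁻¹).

With V_GS fixed, I_D ∝ (1 + λ V_DS) in saturation, so I_D2/I_D1 = (1 + λ V_DS2)/(1 + λ V_DS1).
3.07/2.73 = 1.125 = (1 + 7.68 λ)/(1 + 2.71 λ).
Solving: λ (I_D1 V_DS2 − I_D2 V_DS1) = I_D2 − I_D1, so λ = (3.07 − 2.73) / (2.73 × 7.68 − 3.07 × 2.71) = 0.34 / 12.6 = 0.0269 V⁻¹.

λ = 0.0269 V⁻¹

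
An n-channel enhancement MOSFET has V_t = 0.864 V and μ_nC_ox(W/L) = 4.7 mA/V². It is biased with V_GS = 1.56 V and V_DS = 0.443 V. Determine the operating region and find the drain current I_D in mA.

Triode; I_D = 0.988 mA

V_ov = V_GS − V_t = 1.56 − 0.864 = 0.696 V.
Since V_DS = 0.443 V < V_ov = 0.696 V, the device is in the triode region.
I_D = k_n [V_ov · V_DS − ½ V_DS²] = 4.7 × [0.696 × 0.443 − 0.5 × 0.443²] = 0.988 mA.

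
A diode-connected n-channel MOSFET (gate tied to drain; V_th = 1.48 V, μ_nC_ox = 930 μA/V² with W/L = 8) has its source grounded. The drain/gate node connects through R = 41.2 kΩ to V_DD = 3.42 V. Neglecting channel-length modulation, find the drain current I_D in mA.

With gate tied to drain, V_GS = V_DS ≥ V_GS − V_th, so the device is in saturation.
k_n = μ_nC_ox · (W/L) = 7.44 mA/V².
KCL at the drain: ½ k_n (V_GS − V_th)² = (V_DD − V_GS)/R.
Let x = V_GS − 1.48. Then 153 x² + x − 1.94 = 0, giving x = 0.109 V (positive root), so V_GS = 1.59 V.
I_D = (V_DD − V_GS)/R = (3.42 − 1.59) / 41.2 = 0.0444 mA.

I_D = 0.0444 mA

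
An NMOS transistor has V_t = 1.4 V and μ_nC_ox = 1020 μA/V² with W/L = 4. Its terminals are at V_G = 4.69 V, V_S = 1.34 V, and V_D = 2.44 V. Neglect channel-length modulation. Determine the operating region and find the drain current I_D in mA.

Triode; I_D = 6.28 mA

V_GS = V_G − V_S = 4.69 − 1.34 = 3.35 V; V_DS = V_D − V_S = 2.44 − 1.34 = 1.1 V.
k_n = μ_nC_ox · (W/L) = 4.08 mA/V².
V_ov = V_GS − V_t = 3.35 − 1.4 = 1.95 V.
Since V_DS = 1.1 V < V_ov = 1.95 V, the device is in the triode region.
I_D = k_n [V_ov · V_DS − ½ V_DS²] = 4.08 × [1.95 × 1.1 − 0.5 × 1.1²] = 6.28 mA.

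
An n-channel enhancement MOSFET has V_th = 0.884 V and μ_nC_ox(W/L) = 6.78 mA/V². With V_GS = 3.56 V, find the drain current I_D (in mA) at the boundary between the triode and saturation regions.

At the boundary V_DS = V_ov = V_GS − V_th = 3.56 − 0.884 = 2.68 V.
I_D = ½ k_n V_ov² = 0.5 × 6.78 × 2.68² = 24.3 mA.

I_D = 24.3 mA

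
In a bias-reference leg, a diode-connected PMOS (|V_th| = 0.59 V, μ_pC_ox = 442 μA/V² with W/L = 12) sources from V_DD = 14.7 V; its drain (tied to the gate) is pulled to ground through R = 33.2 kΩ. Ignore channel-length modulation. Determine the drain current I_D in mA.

With gate tied to drain, V_SG = V_SD ≥ V_SG − |V_th|, so the device is in saturation.
k_p = μ_pC_ox · (W/L) = 5.304 mA/V².
KCL at the drain: ½ k_p (V_SG − |V_th|)² = (V_DD − V_SG)/R.
Let x = V_SG − 0.59. Then 88 x² + x − 14.11 = 0, giving x = 0.395 V (positive root), so V_SG = 0.985 V.
I_D = (V_DD − V_SG)/R = (14.7 − 0.985) / 33.2 = 0.413 mA.

I_D = 0.413 mA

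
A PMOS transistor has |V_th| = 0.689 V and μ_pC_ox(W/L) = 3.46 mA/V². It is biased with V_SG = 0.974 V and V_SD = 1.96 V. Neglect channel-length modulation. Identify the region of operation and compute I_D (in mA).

V_ov = V_SG − |V_th| = 0.974 − 0.689 = 0.285 V.
Since V_SD = 1.96 V ≥ V_ov = 0.285 V, the device is in saturation.
I_D = ½ k_p V_ov² = 0.5 × 3.46 × 0.285² = 0.141 mA.

Saturation; I_D = 0.141 mA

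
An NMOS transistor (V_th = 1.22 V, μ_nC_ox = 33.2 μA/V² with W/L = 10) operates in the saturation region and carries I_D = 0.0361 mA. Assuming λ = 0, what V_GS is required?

V_GS = 1.69 V

k_n = μ_nC_ox · (W/L) = 0.332 mA/V².
In saturation I_D = ½ k_n (V_GS − V_th)², so V_GS − V_th = √(2 I_D / k_n) = √(2 × 0.0361 / 0.332) = 0.466 V.
V_GS = 1.22 + 0.466 = 1.69 V.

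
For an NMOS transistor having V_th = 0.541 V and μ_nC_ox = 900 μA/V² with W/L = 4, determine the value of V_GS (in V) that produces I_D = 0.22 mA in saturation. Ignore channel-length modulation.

k_n = μ_nC_ox · (W/L) = 3.6 mA/V².
In saturation I_D = ½ k_n (V_GS − V_th)², so V_GS − V_th = √(2 I_D / k_n) = √(2 × 0.22 / 3.6) = 0.35 V.
V_GS = 0.541 + 0.35 = 0.891 V.

V_GS = 0.891 V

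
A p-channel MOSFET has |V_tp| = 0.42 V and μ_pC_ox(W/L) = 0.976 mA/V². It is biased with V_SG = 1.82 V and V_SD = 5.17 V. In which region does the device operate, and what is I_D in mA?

Saturation; I_D = 0.956 mA

V_ov = V_SG − |V_tp| = 1.82 − 0.42 = 1.4 V.
Since V_SD = 5.17 V ≥ V_ov = 1.4 V, the device is in saturation.
I_D = ½ k_p V_ov² = 0.5 × 0.976 × 1.4² = 0.956 mA.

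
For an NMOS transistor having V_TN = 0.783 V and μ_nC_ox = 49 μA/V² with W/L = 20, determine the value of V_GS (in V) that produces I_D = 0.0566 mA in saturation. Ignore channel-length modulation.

V_GS = 1.12 V

k_n = μ_nC_ox · (W/L) = 0.98 mA/V².
In saturation I_D = ½ k_n (V_GS − V_TN)², so V_GS − V_TN = √(2 I_D / k_n) = √(2 × 0.0566 / 0.98) = 0.34 V.
V_GS = 0.783 + 0.34 = 1.12 V.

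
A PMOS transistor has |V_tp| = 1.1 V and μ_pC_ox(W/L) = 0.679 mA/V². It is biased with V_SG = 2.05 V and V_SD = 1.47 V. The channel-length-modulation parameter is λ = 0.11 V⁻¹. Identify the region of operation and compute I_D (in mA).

Saturation; I_D = 0.356 mA

V_ov = V_SG − |V_tp| = 2.05 − 1.1 = 0.95 V.
Since V_SD = 1.47 V ≥ V_ov = 0.95 V, the device is in saturation.
I_D = ½ k_p V_ov² (1 + λ V_SD) = 0.5 × 0.679 × 0.95² × (1 + 0.11 × 1.47) = 0.356 mA.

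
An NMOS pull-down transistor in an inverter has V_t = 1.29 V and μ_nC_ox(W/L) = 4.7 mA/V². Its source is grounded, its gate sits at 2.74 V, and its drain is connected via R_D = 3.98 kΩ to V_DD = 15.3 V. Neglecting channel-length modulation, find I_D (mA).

V_GS = V_G = 2.74 V, so V_ov = 2.74 − 1.29 = 1.45 V.
Assume saturation: I_D = ½ k_n V_ov² = 0.5 × 4.7 × 1.45² = 4.94 mA, giving V_DS = V_DD − I_D R_D = 15.3 − 4.94 × 3.98 = -4.36 V.
But -4.36 V < V_ov = 1.45 V, so the device is actually in triode.
In triode I_D = k_n[V_ov V_DS − ½ V_DS²] and I_D = (V_DD − V_DS)/R_D. Equating: 9.35 V_DS² − 28.12 V_DS + 15.3 = 0, giving V_DS = 0.713 V (the root below V_ov).
I_D = (15.3 − 0.713) / 3.98 = 3.67 mA.

I_D = 3.67 mA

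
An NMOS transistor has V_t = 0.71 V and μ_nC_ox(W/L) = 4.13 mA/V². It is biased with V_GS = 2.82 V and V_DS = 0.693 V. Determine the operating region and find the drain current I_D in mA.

Triode; I_D = 5.05 mA

V_ov = V_GS − V_t = 2.82 − 0.71 = 2.11 V.
Since V_DS = 0.693 V < V_ov = 2.11 V, the device is in the triode region.
I_D = k_n [V_ov · V_DS − ½ V_DS²] = 4.13 × [2.11 × 0.693 − 0.5 × 0.693²] = 5.05 mA.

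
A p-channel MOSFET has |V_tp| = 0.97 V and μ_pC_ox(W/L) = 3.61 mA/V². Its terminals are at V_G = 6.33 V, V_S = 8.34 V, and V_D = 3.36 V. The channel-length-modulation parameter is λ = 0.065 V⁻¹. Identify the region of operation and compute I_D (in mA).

V_SG = V_S − V_G = 8.34 − 6.33 = 2.01 V; V_SD = V_S − V_D = 8.34 − 3.36 = 4.98 V.
V_ov = V_SG − |V_tp| = 2.01 − 0.97 = 1.04 V.
Since V_SD = 4.98 V ≥ V_ov = 1.04 V, the device is in saturation.
I_D = ½ k_p V_ov² (1 + λ V_SD) = 0.5 × 3.61 × 1.04² × (1 + 0.065 × 4.98) = 2.58 mA.

Saturation; I_D = 2.58 mA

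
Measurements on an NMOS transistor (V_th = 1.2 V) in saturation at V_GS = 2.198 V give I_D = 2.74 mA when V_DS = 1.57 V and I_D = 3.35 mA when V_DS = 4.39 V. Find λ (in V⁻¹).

λ = 0.0901 V⁻¹

With V_GS fixed, I_D ∝ (1 + λ V_DS) in saturation, so I_D2/I_D1 = (1 + λ V_DS2)/(1 + λ V_DS1).
3.35/2.74 = 1.223 = (1 + 4.39 λ)/(1 + 1.57 λ).
Solving: λ (I_D1 V_DS2 − I_D2 V_DS1) = I_D2 − I_D1, so λ = (3.35 − 2.74) / (2.74 × 4.39 − 3.35 × 1.57) = 0.61 / 6.77 = 0.0901 V⁻¹.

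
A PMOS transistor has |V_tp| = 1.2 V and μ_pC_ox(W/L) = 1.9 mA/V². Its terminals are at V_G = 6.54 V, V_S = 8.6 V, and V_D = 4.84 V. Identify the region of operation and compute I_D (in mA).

Saturation; I_D = 0.703 mA

V_SG = V_S − V_G = 8.6 − 6.54 = 2.06 V; V_SD = V_S − V_D = 8.6 − 4.84 = 3.76 V.
V_ov = V_SG − |V_tp| = 2.06 − 1.2 = 0.86 V.
Since V_SD = 3.76 V ≥ V_ov = 0.86 V, the device is in saturation.
I_D = ½ k_p V_ov² = 0.5 × 1.9 × 0.86² = 0.703 mA.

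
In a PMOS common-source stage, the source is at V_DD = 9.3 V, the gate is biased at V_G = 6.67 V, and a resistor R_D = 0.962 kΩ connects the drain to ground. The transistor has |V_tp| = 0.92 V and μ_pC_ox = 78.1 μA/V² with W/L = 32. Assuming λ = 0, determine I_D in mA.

V_SG = V_DD − V_G = 9.3 − 6.67 = 2.63 V, so V_ov = 2.63 − 0.92 = 1.71 V.
k_p = μ_pC_ox · (W/L) = 2.499 mA/V².
Assume saturation: I_D = ½ k_p V_ov² = 0.5 × 2.499 × 1.71² = 3.65 mA, giving V_SD = V_DD − I_D R_D = 9.3 − 3.65 × 0.962 = 5.78 V.
V_SD = 5.78 V ≥ V_ov = 1.71 V, confirming saturation.

I_D = 3.65 mA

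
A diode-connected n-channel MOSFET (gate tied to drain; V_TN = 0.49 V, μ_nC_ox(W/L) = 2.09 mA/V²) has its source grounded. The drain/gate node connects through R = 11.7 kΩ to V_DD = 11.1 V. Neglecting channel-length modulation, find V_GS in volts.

With gate tied to drain, V_GS = V_DS ≥ V_GS − V_TN, so the device is in saturation.
KCL at the drain: ½ k_n (V_GS − V_TN)² = (V_DD − V_GS)/R.
Let x = V_GS − 0.49. Then 12.2 x² + x − 10.61 = 0, giving x = 0.892 V (positive root), so V_GS = 1.38 V.
I_D = (V_DD − V_GS)/R = (11.1 − 1.38) / 11.7 = 0.831 mA.

V_GS = 1.38 V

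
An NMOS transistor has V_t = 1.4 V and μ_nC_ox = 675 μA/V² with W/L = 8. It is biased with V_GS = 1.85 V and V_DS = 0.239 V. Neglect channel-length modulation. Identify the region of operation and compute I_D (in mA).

Triode; I_D = 0.427 mA

k_n = μ_nC_ox · (W/L) = 5.4 mA/V².
V_ov = V_GS − V_t = 1.85 − 1.4 = 0.45 V.
Since V_DS = 0.239 V < V_ov = 0.45 V, the device is in the triode region.
I_D = k_n [V_ov · V_DS − ½ V_DS²] = 5.4 × [0.45 × 0.239 − 0.5 × 0.239²] = 0.427 mA.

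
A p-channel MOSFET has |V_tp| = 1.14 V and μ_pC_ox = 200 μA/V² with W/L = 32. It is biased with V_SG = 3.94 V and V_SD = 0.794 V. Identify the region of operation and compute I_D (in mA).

Triode; I_D = 12.2 mA

k_p = μ_pC_ox · (W/L) = 6.4 mA/V².
V_ov = V_SG − |V_tp| = 3.94 − 1.14 = 2.8 V.
Since V_SD = 0.794 V < V_ov = 2.8 V, the device is in the triode region.
I_D = k_p [V_ov · V_SD − ½ V_SD²] = 6.4 × [2.8 × 0.794 − 0.5 × 0.794²] = 12.2 mA.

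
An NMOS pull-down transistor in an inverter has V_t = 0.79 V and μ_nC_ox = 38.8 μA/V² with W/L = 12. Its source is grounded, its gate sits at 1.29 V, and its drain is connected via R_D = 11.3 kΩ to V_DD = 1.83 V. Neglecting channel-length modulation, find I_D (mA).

V_GS = V_G = 1.29 V, so V_ov = 1.29 − 0.79 = 0.5 V.
k_n = μ_nC_ox · (W/L) = 0.4656 mA/V².
Assume saturation: I_D = ½ k_n V_ov² = 0.5 × 0.4656 × 0.5² = 0.0582 mA, giving V_DS = V_DD − I_D R_D = 1.83 − 0.0582 × 11.3 = 1.17 V.
V_DS = 1.17 V ≥ V_ov = 0.5 V, confirming saturation.

I_D = 0.0582 mA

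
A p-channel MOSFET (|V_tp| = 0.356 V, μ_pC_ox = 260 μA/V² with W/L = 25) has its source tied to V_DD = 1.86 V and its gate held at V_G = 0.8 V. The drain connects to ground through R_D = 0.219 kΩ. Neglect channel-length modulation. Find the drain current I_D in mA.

V_SG = V_DD − V_G = 1.86 − 0.8 = 1.06 V, so V_ov = 1.06 − 0.356 = 0.704 V.
k_p = μ_pC_ox · (W/L) = 6.5 mA/V².
Assume saturation: I_D = ½ k_p V_ov² = 0.5 × 6.5 × 0.704² = 1.61 mA, giving V_SD = V_DD − I_D R_D = 1.86 − 1.61 × 0.219 = 1.51 V.
V_SD = 1.51 V ≥ V_ov = 0.704 V, confirming saturation.

I_D = 1.61 mA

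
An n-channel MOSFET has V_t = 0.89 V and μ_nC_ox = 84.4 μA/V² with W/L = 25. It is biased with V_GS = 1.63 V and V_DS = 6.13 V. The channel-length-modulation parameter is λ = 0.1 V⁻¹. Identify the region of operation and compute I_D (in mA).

k_n = μ_nC_ox · (W/L) = 2.11 mA/V².
V_ov = V_GS − V_t = 1.63 − 0.89 = 0.74 V.
Since V_DS = 6.13 V ≥ V_ov = 0.74 V, the device is in saturation.
I_D = ½ k_n V_ov² (1 + λ V_DS) = 0.5 × 2.11 × 0.74² × (1 + 0.1 × 6.13) = 0.932 mA.

Saturation; I_D = 0.932 mA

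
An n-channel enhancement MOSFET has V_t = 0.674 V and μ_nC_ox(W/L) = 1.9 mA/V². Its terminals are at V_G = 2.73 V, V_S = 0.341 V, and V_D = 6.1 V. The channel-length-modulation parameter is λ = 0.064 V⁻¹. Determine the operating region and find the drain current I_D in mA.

Saturation; I_D = 3.82 mA

V_GS = V_G − V_S = 2.73 − 0.341 = 2.39 V; V_DS = V_D − V_S = 6.1 − 0.341 = 5.76 V.
V_ov = V_GS − V_t = 2.39 − 0.674 = 1.71 V.
Since V_DS = 5.76 V ≥ V_ov = 1.71 V, the device is in saturation.
I_D = ½ k_n V_ov² (1 + λ V_DS) = 0.5 × 1.9 × 1.71² × (1 + 0.064 × 5.76) = 3.82 mA.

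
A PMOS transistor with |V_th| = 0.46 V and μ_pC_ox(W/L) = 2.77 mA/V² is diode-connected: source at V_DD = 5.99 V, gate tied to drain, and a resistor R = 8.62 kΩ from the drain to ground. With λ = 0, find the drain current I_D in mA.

With gate tied to drain, V_SG = V_SD ≥ V_SG − |V_th|, so the device is in saturation.
KCL at the drain: ½ k_p (V_SG − |V_th|)² = (V_DD − V_SG)/R.
Let x = V_SG − 0.46. Then 11.9 x² + x − 5.53 = 0, giving x = 0.64 V (positive root), so V_SG = 1.1 V.
I_D = (V_DD − V_SG)/R = (5.99 − 1.1) / 8.62 = 0.567 mA.

I_D = 0.567 mA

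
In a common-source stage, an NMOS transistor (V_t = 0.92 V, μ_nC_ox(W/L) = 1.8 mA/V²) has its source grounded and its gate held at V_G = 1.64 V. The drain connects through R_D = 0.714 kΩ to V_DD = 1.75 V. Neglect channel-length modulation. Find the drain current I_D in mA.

I_D = 0.467 mA

V_GS = V_G = 1.64 V, so V_ov = 1.64 − 0.92 = 0.72 V.
Assume saturation: I_D = ½ k_n V_ov² = 0.5 × 1.8 × 0.72² = 0.467 mA, giving V_DS = V_DD − I_D R_D = 1.75 − 0.467 × 0.714 = 1.42 V.
V_DS = 1.42 V ≥ V_ov = 0.72 V, confirming saturation.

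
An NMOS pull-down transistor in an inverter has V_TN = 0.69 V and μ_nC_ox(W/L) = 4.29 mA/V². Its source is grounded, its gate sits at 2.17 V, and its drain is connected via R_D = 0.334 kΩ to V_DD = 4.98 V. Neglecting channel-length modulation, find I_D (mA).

I_D = 4.70 mA

V_GS = V_G = 2.17 V, so V_ov = 2.17 − 0.69 = 1.48 V.
Assume saturation: I_D = ½ k_n V_ov² = 0.5 × 4.29 × 1.48² = 4.7 mA, giving V_DS = V_DD − I_D R_D = 4.98 − 4.7 × 0.334 = 3.41 V.
V_DS = 3.41 V ≥ V_ov = 1.48 V, confirming saturation.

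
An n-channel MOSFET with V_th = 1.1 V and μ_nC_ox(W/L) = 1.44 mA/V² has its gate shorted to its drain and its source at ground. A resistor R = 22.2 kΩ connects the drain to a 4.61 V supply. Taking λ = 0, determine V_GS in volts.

V_GS = 1.54 V

With gate tied to drain, V_GS = V_DS ≥ V_GS − V_th, so the device is in saturation.
KCL at the drain: ½ k_n (V_GS − V_th)² = (V_DD − V_GS)/R.
Let x = V_GS − 1.1. Then 16 x² + x − 3.51 = 0, giving x = 0.438 V (positive root), so V_GS = 1.54 V.
I_D = (V_DD − V_GS)/R = (4.61 − 1.54) / 22.2 = 0.138 mA.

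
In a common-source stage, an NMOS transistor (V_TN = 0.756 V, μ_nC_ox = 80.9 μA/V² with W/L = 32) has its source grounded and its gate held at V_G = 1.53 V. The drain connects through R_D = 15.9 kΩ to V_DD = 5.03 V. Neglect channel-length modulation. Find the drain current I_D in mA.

V_GS = V_G = 1.53 V, so V_ov = 1.53 − 0.756 = 0.774 V.
k_n = μ_nC_ox · (W/L) = 2.589 mA/V².
Assume saturation: I_D = ½ k_n V_ov² = 0.5 × 2.589 × 0.774² = 0.775 mA, giving V_DS = V_DD − I_D R_D = 5.03 − 0.775 × 15.9 = -7.3 V.
But -7.3 V < V_ov = 0.774 V, so the device is actually in triode.
In triode I_D = k_n[V_ov V_DS − ½ V_DS²] and I_D = (V_DD − V_DS)/R_D. Equating: 20.6 V_DS² − 32.86 V_DS + 5.03 = 0, giving V_DS = 0.171 V (the root below V_ov).
I_D = (5.03 − 0.171) / 15.9 = 0.306 mA.

I_D = 0.306 mA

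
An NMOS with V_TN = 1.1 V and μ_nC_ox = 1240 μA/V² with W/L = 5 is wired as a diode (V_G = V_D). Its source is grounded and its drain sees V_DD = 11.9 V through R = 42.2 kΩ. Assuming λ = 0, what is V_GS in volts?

With gate tied to drain, V_GS = V_DS ≥ V_GS − V_TN, so the device is in saturation.
k_n = μ_nC_ox · (W/L) = 6.2 mA/V².
KCL at the drain: ½ k_n (V_GS − V_TN)² = (V_DD − V_GS)/R.
Let x = V_GS − 1.1. Then 131 x² + x − 10.8 = 0, giving x = 0.284 V (positive root), so V_GS = 1.38 V.
I_D = (V_DD − V_GS)/R = (11.9 − 1.38) / 42.2 = 0.249 mA.

V_GS = 1.38 V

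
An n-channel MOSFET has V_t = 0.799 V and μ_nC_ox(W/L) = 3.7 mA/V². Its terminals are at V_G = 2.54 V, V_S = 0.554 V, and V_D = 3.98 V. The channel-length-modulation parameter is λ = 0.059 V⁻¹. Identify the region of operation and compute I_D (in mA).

Saturation; I_D = 3.13 mA

V_GS = V_G − V_S = 2.54 − 0.554 = 1.99 V; V_DS = V_D − V_S = 3.98 − 0.554 = 3.43 V.
V_ov = V_GS − V_t = 1.99 − 0.799 = 1.19 V.
Since V_DS = 3.43 V ≥ V_ov = 1.19 V, the device is in saturation.
I_D = ½ k_n V_ov² (1 + λ V_DS) = 0.5 × 3.7 × 1.19² × (1 + 0.059 × 3.43) = 3.13 mA.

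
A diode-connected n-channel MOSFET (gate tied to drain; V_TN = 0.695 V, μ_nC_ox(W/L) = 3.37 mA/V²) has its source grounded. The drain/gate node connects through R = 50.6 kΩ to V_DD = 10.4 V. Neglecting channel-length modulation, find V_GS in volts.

With gate tied to drain, V_GS = V_DS ≥ V_GS − V_TN, so the device is in saturation.
KCL at the drain: ½ k_n (V_GS − V_TN)² = (V_DD − V_GS)/R.
Let x = V_GS − 0.695. Then 85.3 x² + x − 9.705 = 0, giving x = 0.332 V (positive root), so V_GS = 1.03 V.
I_D = (V_DD − V_GS)/R = (10.4 − 1.03) / 50.6 = 0.185 mA.

V_GS = 1.03 V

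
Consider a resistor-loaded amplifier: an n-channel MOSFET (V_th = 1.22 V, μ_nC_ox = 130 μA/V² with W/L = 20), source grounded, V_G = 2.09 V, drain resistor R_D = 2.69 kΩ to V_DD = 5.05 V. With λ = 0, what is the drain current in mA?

I_D = 0.984 mA

V_GS = V_G = 2.09 V, so V_ov = 2.09 − 1.22 = 0.87 V.
k_n = μ_nC_ox · (W/L) = 2.6 mA/V².
Assume saturation: I_D = ½ k_n V_ov² = 0.5 × 2.6 × 0.87² = 0.984 mA, giving V_DS = V_DD − I_D R_D = 5.05 − 0.984 × 2.69 = 2.4 V.
V_DS = 2.4 V ≥ V_ov = 0.87 V, confirming saturation.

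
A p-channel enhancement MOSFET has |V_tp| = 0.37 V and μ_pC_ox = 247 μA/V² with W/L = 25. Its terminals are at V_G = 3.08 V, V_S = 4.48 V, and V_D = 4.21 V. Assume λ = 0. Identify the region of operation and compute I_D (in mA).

Triode; I_D = 1.49 mA

V_SG = V_S − V_G = 4.48 − 3.08 = 1.4 V; V_SD = V_S − V_D = 4.48 − 4.21 = 0.27 V.
k_p = μ_pC_ox · (W/L) = 6.175 mA/V².
V_ov = V_SG − |V_tp| = 1.4 − 0.37 = 1.03 V.
Since V_SD = 0.27 V < V_ov = 1.03 V, the device is in the triode region.
I_D = k_p [V_ov · V_SD − ½ V_SD²] = 6.175 × [1.03 × 0.27 − 0.5 × 0.27²] = 1.49 mA.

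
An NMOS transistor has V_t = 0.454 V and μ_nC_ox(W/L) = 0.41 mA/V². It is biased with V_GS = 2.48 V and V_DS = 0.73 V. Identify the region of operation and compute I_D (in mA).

Triode; I_D = 0.497 mA

V_ov = V_GS − V_t = 2.48 − 0.454 = 2.03 V.
Since V_DS = 0.73 V < V_ov = 2.03 V, the device is in the triode region.
I_D = k_n [V_ov · V_DS − ½ V_DS²] = 0.41 × [2.03 × 0.73 − 0.5 × 0.73²] = 0.497 mA.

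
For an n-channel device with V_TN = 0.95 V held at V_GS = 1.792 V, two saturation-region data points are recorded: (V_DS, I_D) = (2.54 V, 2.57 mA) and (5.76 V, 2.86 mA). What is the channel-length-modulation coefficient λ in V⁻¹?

λ = 0.0385 V⁻¹

With V_GS fixed, I_D ∝ (1 + λ V_DS) in saturation, so I_D2/I_D1 = (1 + λ V_DS2)/(1 + λ V_DS1).
2.86/2.57 = 1.113 = (1 + 5.76 λ)/(1 + 2.54 λ).
Solving: λ (I_D1 V_DS2 − I_D2 V_DS1) = I_D2 − I_D1, so λ = (2.86 − 2.57) / (2.57 × 5.76 − 2.86 × 2.54) = 0.29 / 7.54 = 0.0385 V⁻¹.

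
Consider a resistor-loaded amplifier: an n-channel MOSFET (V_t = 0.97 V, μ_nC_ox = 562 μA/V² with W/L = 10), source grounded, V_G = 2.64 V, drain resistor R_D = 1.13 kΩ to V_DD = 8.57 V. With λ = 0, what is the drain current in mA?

I_D = 6.68 mA

V_GS = V_G = 2.64 V, so V_ov = 2.64 − 0.97 = 1.67 V.
k_n = μ_nC_ox · (W/L) = 5.62 mA/V².
Assume saturation: I_D = ½ k_n V_ov² = 0.5 × 5.62 × 1.67² = 7.84 mA, giving V_DS = V_DD − I_D R_D = 8.57 − 7.84 × 1.13 = -0.286 V.
But -0.286 V < V_ov = 1.67 V, so the device is actually in triode.
In triode I_D = k_n[V_ov V_DS − ½ V_DS²] and I_D = (V_DD − V_DS)/R_D. Equating: 3.18 V_DS² − 11.61 V_DS + 8.57 = 0, giving V_DS = 1.03 V (the root below V_ov).
I_D = (8.57 − 1.03) / 1.13 = 6.68 mA.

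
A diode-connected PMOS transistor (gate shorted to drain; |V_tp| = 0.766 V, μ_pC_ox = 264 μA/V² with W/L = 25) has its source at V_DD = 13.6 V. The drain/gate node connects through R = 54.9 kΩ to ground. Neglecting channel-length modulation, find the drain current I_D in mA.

With gate tied to drain, V_SG = V_SD ≥ V_SG − |V_tp|, so the device is in saturation.
k_p = μ_pC_ox · (W/L) = 6.6 mA/V².
KCL at the drain: ½ k_p (V_SG − |V_tp|)² = (V_DD − V_SG)/R.
Let x = V_SG − 0.766. Then 181 x² + x − 12.83 = 0, giving x = 0.263 V (positive root), so V_SG = 1.03 V.
I_D = (V_DD − V_SG)/R = (13.6 − 1.03) / 54.9 = 0.229 mA.

I_D = 0.229 mA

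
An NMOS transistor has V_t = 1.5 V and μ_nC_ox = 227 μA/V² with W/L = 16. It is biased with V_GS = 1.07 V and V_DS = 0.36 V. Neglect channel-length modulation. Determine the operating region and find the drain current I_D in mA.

Cutoff; I_D = 0 mA

V_GS = 1.07 V < V_t = 1.5 V, so the transistor is in cutoff.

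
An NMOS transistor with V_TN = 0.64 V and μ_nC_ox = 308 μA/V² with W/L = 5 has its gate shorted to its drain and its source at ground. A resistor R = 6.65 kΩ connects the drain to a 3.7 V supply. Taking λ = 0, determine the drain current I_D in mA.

I_D = 0.358 mA

With gate tied to drain, V_GS = V_DS ≥ V_GS − V_TN, so the device is in saturation.
k_n = μ_nC_ox · (W/L) = 1.54 mA/V².
KCL at the drain: ½ k_n (V_GS − V_TN)² = (V_DD − V_GS)/R.
Let x = V_GS − 0.64. Then 5.12 x² + x − 3.06 = 0, giving x = 0.682 V (positive root), so V_GS = 1.32 V.
I_D = (V_DD − V_GS)/R = (3.7 − 1.32) / 6.65 = 0.358 mA.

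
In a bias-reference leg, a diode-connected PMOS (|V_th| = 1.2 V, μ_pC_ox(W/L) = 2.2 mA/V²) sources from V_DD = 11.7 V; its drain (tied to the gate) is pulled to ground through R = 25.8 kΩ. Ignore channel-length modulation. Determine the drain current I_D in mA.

I_D = 0.384 mA

With gate tied to drain, V_SG = V_SD ≥ V_SG − |V_th|, so the device is in saturation.
KCL at the drain: ½ k_p (V_SG − |V_th|)² = (V_DD − V_SG)/R.
Let x = V_SG − 1.2. Then 28.4 x² + x − 10.5 = 0, giving x = 0.591 V (positive root), so V_SG = 1.79 V.
I_D = (V_DD − V_SG)/R = (11.7 − 1.79) / 25.8 = 0.384 mA.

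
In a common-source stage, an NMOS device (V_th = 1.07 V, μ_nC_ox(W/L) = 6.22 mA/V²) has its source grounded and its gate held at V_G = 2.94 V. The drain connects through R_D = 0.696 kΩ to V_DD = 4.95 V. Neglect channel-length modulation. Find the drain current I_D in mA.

I_D = 6.19 mA

V_GS = V_G = 2.94 V, so V_ov = 2.94 − 1.07 = 1.87 V.
Assume saturation: I_D = ½ k_n V_ov² = 0.5 × 6.22 × 1.87² = 10.9 mA, giving V_DS = V_DD − I_D R_D = 4.95 − 10.9 × 0.696 = -2.62 V.
But -2.62 V < V_ov = 1.87 V, so the device is actually in triode.
In triode I_D = k_n[V_ov V_DS − ½ V_DS²] and I_D = (V_DD − V_DS)/R_D. Equating: 2.16 V_DS² − 9.095 V_DS + 4.95 = 0, giving V_DS = 0.642 V (the root below V_ov).
I_D = (4.95 − 0.642) / 0.696 = 6.19 mA.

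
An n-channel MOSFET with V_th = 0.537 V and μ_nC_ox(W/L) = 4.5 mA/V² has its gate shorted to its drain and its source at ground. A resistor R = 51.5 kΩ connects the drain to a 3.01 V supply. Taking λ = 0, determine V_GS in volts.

With gate tied to drain, V_GS = V_DS ≥ V_GS − V_th, so the device is in saturation.
KCL at the drain: ½ k_n (V_GS − V_th)² = (V_DD − V_GS)/R.
Let x = V_GS − 0.537. Then 116 x² + x − 2.473 = 0, giving x = 0.142 V (positive root), so V_GS = 0.679 V.
I_D = (V_DD − V_GS)/R = (3.01 − 0.679) / 51.5 = 0.0453 mA.

V_GS = 0.679 V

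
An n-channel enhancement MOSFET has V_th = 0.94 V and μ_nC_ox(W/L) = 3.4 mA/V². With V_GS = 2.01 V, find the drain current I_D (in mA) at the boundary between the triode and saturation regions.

At the boundary V_DS = V_ov = V_GS − V_th = 2.01 − 0.94 = 1.07 V.
I_D = ½ k_n V_ov² = 0.5 × 3.4 × 1.07² = 1.95 mA.

I_D = 1.95 mA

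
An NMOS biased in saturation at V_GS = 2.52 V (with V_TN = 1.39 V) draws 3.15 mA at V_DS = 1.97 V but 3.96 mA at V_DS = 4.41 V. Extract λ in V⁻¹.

With V_GS fixed, I_D ∝ (1 + λ V_DS) in saturation, so I_D2/I_D1 = (1 + λ V_DS2)/(1 + λ V_DS1).
3.96/3.15 = 1.257 = (1 + 4.41 λ)/(1 + 1.97 λ).
Solving: λ (I_D1 V_DS2 − I_D2 V_DS1) = I_D2 − I_D1, so λ = (3.96 − 3.15) / (3.15 × 4.41 − 3.96 × 1.97) = 0.81 / 6.09 = 0.133 V⁻¹.

λ = 0.133 V⁻¹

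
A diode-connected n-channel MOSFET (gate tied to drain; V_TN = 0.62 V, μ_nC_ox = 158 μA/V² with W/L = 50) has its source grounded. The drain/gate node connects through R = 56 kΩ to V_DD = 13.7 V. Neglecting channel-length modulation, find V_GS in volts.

With gate tied to drain, V_GS = V_DS ≥ V_GS − V_TN, so the device is in saturation.
k_n = μ_nC_ox · (W/L) = 7.9 mA/V².
KCL at the drain: ½ k_n (V_GS − V_TN)² = (V_DD − V_GS)/R.
Let x = V_GS − 0.62. Then 221 x² + x − 13.08 = 0, giving x = 0.241 V (positive root), so V_GS = 0.861 V.
I_D = (V_DD − V_GS)/R = (13.7 − 0.861) / 56 = 0.229 mA.

V_GS = 0.861 V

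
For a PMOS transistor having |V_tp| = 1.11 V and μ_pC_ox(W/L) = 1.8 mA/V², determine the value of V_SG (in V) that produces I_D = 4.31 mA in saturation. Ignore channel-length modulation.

V_SG = 3.30 V

In saturation I_D = ½ k_p (V_SG − |V_tp|)², so V_SG − |V_tp| = √(2 I_D / k_p) = √(2 × 4.31 / 1.8) = 2.19 V.
V_SG = 1.11 + 2.19 = 3.3 V.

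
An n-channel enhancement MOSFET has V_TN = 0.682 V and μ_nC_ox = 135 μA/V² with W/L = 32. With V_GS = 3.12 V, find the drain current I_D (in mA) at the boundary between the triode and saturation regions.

At the boundary V_DS = V_ov = V_GS − V_TN = 3.12 − 0.682 = 2.44 V.
k_n = μ_nC_ox · (W/L) = 4.32 mA/V².
I_D = ½ k_n V_ov² = 0.5 × 4.32 × 2.44² = 12.8 mA.

I_D = 12.8 mA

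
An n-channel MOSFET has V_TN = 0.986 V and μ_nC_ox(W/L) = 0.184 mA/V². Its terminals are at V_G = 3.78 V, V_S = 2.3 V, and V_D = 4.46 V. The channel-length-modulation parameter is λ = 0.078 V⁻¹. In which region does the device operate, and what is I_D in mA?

Saturation; I_D = 0.0262 mA

V_GS = V_G − V_S = 3.78 − 2.3 = 1.48 V; V_DS = V_D − V_S = 4.46 − 2.3 = 2.16 V.
V_ov = V_GS − V_TN = 1.48 − 0.986 = 0.494 V.
Since V_DS = 2.16 V ≥ V_ov = 0.494 V, the device is in saturation.
I_D = ½ k_n V_ov² (1 + λ V_DS) = 0.5 × 0.184 × 0.494² × (1 + 0.078 × 2.16) = 0.0262 mA.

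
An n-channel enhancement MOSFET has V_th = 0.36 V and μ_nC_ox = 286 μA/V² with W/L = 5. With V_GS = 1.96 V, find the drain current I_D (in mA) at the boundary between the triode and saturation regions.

I_D = 1.83 mA

At the boundary V_DS = V_ov = V_GS − V_th = 1.96 − 0.36 = 1.6 V.
k_n = μ_nC_ox · (W/L) = 1.43 mA/V².
I_D = ½ k_n V_ov² = 0.5 × 1.43 × 1.6² = 1.83 mA.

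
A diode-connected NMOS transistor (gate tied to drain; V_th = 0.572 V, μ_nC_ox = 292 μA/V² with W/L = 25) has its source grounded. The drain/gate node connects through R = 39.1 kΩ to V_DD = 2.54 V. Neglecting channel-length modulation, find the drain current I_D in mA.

I_D = 0.0474 mA

With gate tied to drain, V_GS = V_DS ≥ V_GS − V_th, so the device is in saturation.
k_n = μ_nC_ox · (W/L) = 7.3 mA/V².
KCL at the drain: ½ k_n (V_GS − V_th)² = (V_DD − V_GS)/R.
Let x = V_GS − 0.572. Then 143 x² + x − 1.968 = 0, giving x = 0.114 V (positive root), so V_GS = 0.686 V.
I_D = (V_DD − V_GS)/R = (2.54 − 0.686) / 39.1 = 0.0474 mA.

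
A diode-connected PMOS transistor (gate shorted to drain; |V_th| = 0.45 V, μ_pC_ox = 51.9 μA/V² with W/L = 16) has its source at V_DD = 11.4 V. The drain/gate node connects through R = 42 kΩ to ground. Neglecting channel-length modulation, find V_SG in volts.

With gate tied to drain, V_SG = V_SD ≥ V_SG − |V_th|, so the device is in saturation.
k_p = μ_pC_ox · (W/L) = 0.8304 mA/V².
KCL at the drain: ½ k_p (V_SG − |V_th|)² = (V_DD − V_SG)/R.
Let x = V_SG − 0.45. Then 17.4 x² + x − 10.95 = 0, giving x = 0.764 V (positive root), so V_SG = 1.21 V.
I_D = (V_DD − V_SG)/R = (11.4 − 1.21) / 42 = 0.243 mA.

V_SG = 1.21 V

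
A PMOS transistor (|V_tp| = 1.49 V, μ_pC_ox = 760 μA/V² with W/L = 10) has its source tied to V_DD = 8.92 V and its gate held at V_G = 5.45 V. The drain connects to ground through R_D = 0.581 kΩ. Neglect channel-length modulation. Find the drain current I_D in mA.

I_D = 13.1 mA

V_SG = V_DD − V_G = 8.92 − 5.45 = 3.47 V, so V_ov = 3.47 − 1.49 = 1.98 V.
k_p = μ_pC_ox · (W/L) = 7.6 mA/V².
Assume saturation: I_D = ½ k_p V_ov² = 0.5 × 7.6 × 1.98² = 14.9 mA, giving V_SD = V_DD − I_D R_D = 8.92 − 14.9 × 0.581 = 0.265 V.
But 0.265 V < V_ov = 1.98 V, so the device is actually in triode.
In triode I_D = k_p[V_ov V_SD − ½ V_SD²] and I_D = (V_DD − V_SD)/R_D. Equating: 2.21 V_SD² − 9.743 V_SD + 8.92 = 0, giving V_SD = 1.3 V (the root below V_ov).
I_D = (8.92 − 1.3) / 0.581 = 13.1 mA.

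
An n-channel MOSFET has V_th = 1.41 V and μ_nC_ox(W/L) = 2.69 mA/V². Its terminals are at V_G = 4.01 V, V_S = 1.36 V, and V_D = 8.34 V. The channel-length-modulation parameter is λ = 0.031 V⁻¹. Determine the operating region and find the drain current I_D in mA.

Saturation; I_D = 2.52 mA

V_GS = V_G − V_S = 4.01 − 1.36 = 2.65 V; V_DS = V_D − V_S = 8.34 − 1.36 = 6.98 V.
V_ov = V_GS − V_th = 2.65 − 1.41 = 1.24 V.
Since V_DS = 6.98 V ≥ V_ov = 1.24 V, the device is in saturation.
I_D = ½ k_n V_ov² (1 + λ V_DS) = 0.5 × 2.69 × 1.24² × (1 + 0.031 × 6.98) = 2.52 mA.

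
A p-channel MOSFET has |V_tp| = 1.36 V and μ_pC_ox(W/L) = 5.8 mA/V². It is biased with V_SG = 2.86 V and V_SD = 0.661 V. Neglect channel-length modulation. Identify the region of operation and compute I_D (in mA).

Triode; I_D = 4.48 mA

V_ov = V_SG − |V_tp| = 2.86 − 1.36 = 1.5 V.
Since V_SD = 0.661 V < V_ov = 1.5 V, the device is in the triode region.
I_D = k_p [V_ov · V_SD − ½ V_SD²] = 5.8 × [1.5 × 0.661 − 0.5 × 0.661²] = 4.48 mA.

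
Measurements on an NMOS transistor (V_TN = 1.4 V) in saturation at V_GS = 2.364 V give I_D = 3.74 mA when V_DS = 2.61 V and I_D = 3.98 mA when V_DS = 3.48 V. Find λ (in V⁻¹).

λ = 0.0913 V⁻¹

With V_GS fixed, I_D ∝ (1 + λ V_DS) in saturation, so I_D2/I_D1 = (1 + λ V_DS2)/(1 + λ V_DS1).
3.98/3.74 = 1.064 = (1 + 3.48 λ)/(1 + 2.61 λ).
Solving: λ (I_D1 V_DS2 − I_D2 V_DS1) = I_D2 − I_D1, so λ = (3.98 − 3.74) / (3.74 × 3.48 − 3.98 × 2.61) = 0.24 / 2.63 = 0.0913 V⁻¹.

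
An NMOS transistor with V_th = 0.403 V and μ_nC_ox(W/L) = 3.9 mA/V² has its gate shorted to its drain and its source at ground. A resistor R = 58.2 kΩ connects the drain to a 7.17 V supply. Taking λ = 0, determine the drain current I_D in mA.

With gate tied to drain, V_GS = V_DS ≥ V_GS − V_th, so the device is in saturation.
KCL at the drain: ½ k_n (V_GS − V_th)² = (V_DD − V_GS)/R.
Let x = V_GS − 0.403. Then 113 x² + x − 6.767 = 0, giving x = 0.24 V (positive root), so V_GS = 0.643 V.
I_D = (V_DD − V_GS)/R = (7.17 − 0.643) / 58.2 = 0.112 mA.

I_D = 0.112 mA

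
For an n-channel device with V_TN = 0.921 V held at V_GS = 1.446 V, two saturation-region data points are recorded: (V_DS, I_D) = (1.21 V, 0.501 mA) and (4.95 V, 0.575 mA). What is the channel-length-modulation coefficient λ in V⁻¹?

λ = 0.0415 V⁻¹

With V_GS fixed, I_D ∝ (1 + λ V_DS) in saturation, so I_D2/I_D1 = (1 + λ V_DS2)/(1 + λ V_DS1).
0.575/0.501 = 1.148 = (1 + 4.95 λ)/(1 + 1.21 λ).
Solving: λ (I_D1 V_DS2 − I_D2 V_DS1) = I_D2 − I_D1, so λ = (0.575 − 0.501) / (0.501 × 4.95 − 0.575 × 1.21) = 0.074 / 1.78 = 0.0415 V⁻¹.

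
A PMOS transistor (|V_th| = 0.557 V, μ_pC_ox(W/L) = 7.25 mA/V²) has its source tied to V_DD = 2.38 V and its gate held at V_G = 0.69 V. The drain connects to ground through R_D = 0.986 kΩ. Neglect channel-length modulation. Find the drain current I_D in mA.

V_SG = V_DD − V_G = 2.38 − 0.69 = 1.69 V, so V_ov = 1.69 − 0.557 = 1.13 V.
Assume saturation: I_D = ½ k_p V_ov² = 0.5 × 7.25 × 1.13² = 4.65 mA, giving V_SD = V_DD − I_D R_D = 2.38 − 4.65 × 0.986 = -2.21 V.
But -2.21 V < V_ov = 1.13 V, so the device is actually in triode.
In triode I_D = k_p[V_ov V_SD − ½ V_SD²] and I_D = (V_DD − V_SD)/R_D. Equating: 3.57 V_SD² − 9.099 V_SD + 2.38 = 0, giving V_SD = 0.296 V (the root below V_ov).
I_D = (2.38 − 0.296) / 0.986 = 2.11 mA.

I_D = 2.11 mA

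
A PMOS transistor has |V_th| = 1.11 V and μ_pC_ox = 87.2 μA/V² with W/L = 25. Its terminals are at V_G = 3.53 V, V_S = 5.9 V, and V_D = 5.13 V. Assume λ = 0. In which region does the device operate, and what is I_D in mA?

V_SG = V_S − V_G = 5.9 − 3.53 = 2.37 V; V_SD = V_S − V_D = 5.9 − 5.13 = 0.77 V.
k_p = μ_pC_ox · (W/L) = 2.18 mA/V².
V_ov = V_SG − |V_th| = 2.37 − 1.11 = 1.26 V.
Since V_SD = 0.77 V < V_ov = 1.26 V, the device is in the triode region.
I_D = k_p [V_ov · V_SD − ½ V_SD²] = 2.18 × [1.26 × 0.77 − 0.5 × 0.77²] = 1.47 mA.

Triode; I_D = 1.47 mA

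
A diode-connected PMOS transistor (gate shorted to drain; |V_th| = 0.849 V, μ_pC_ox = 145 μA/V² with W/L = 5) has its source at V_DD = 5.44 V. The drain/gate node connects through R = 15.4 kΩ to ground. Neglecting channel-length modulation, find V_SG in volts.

With gate tied to drain, V_SG = V_SD ≥ V_SG − |V_th|, so the device is in saturation.
k_p = μ_pC_ox · (W/L) = 0.725 mA/V².
KCL at the drain: ½ k_p (V_SG − |V_th|)² = (V_DD − V_SG)/R.
Let x = V_SG − 0.849. Then 5.58 x² + x − 4.591 = 0, giving x = 0.822 V (positive root), so V_SG = 1.67 V.
I_D = (V_DD − V_SG)/R = (5.44 − 1.67) / 15.4 = 0.245 mA.

V_SG = 1.67 V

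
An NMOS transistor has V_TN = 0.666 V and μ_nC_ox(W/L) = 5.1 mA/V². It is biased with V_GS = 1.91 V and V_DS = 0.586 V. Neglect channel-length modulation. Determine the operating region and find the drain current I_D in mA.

Triode; I_D = 2.84 mA

V_ov = V_GS − V_TN = 1.91 − 0.666 = 1.24 V.
Since V_DS = 0.586 V < V_ov = 1.24 V, the device is in the triode region.
I_D = k_n [V_ov · V_DS − ½ V_DS²] = 5.1 × [1.24 × 0.586 − 0.5 × 0.586²] = 2.84 mA.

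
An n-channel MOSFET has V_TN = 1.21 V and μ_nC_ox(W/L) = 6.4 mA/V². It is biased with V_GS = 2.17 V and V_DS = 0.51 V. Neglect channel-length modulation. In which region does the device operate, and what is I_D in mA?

V_ov = V_GS − V_TN = 2.17 − 1.21 = 0.96 V.
Since V_DS = 0.51 V < V_ov = 0.96 V, the device is in the triode region.
I_D = k_n [V_ov · V_DS − ½ V_DS²] = 6.4 × [0.96 × 0.51 − 0.5 × 0.51²] = 2.3 mA.

Triode; I_D = 2.30 mA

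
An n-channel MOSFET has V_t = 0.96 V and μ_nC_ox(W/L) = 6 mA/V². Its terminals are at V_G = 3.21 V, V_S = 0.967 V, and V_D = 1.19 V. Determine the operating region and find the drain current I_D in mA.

Triode; I_D = 1.57 mA

V_GS = V_G − V_S = 3.21 − 0.967 = 2.24 V; V_DS = V_D − V_S = 1.19 − 0.967 = 0.223 V.
V_ov = V_GS − V_t = 2.24 − 0.96 = 1.28 V.
Since V_DS = 0.223 V < V_ov = 1.28 V, the device is in the triode region.
I_D = k_n [V_ov · V_DS − ½ V_DS²] = 6 × [1.28 × 0.223 − 0.5 × 0.223²] = 1.57 mA.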